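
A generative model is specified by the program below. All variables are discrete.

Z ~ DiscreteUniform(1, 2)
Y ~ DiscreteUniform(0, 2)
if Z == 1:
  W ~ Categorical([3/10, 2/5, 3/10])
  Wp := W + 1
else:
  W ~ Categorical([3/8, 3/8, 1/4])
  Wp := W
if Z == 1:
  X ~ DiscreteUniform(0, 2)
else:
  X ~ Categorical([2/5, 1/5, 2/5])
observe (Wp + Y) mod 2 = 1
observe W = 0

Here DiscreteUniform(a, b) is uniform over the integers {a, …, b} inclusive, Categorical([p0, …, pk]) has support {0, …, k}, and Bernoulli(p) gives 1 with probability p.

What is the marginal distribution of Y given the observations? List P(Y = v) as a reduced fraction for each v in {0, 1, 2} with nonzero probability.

Enumerate traces; 9 have nonzero weight after conditioning:
  (Z=1, Y=0, W=0, X=0) weight 1/60
  (Z=1, Y=0, W=0, X=1) weight 1/60
  (Z=1, Y=0, W=0, X=2) weight 1/60
  (Z=1, Y=2, W=0, X=0) weight 1/60
  (Z=1, Y=2, W=0, X=1) weight 1/60
  (Z=1, Y=2, W=0, X=2) weight 1/60
  (Z=2, Y=1, W=0, X=0) weight 1/40
  (Z=2, Y=1, W=0, X=1) weight 1/80
  … 1 more
Group by Y:
  weight(Y=0) = 1/20
  weight(Y=1) = 1/16
  weight(Y=2) = 1/20
Total weight = 1/20 + 1/16 + 1/20 = 13/80
P(Y=0 | obs) = 1/20 / 13/80 = 4/13
P(Y=1 | obs) = 1/16 / 13/80 = 5/13
P(Y=2 | obs) = 1/20 / 13/80 = 4/13

P(Y=0) = 4/13, P(Y=1) = 5/13, P(Y=2) = 4/13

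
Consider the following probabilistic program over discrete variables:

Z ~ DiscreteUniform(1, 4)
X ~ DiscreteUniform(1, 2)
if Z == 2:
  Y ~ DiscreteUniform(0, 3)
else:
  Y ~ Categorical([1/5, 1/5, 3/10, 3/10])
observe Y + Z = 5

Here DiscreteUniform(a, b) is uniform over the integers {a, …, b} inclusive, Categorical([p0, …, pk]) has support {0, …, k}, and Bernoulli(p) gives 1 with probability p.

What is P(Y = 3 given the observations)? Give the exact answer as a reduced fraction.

P(Y = 3 | obs) = 1/3

Enumerate traces; 6 have nonzero weight after conditioning:
  (Z=2, X=1, Y=3) weight 1/32
  (Z=2, X=2, Y=3) weight 1/32
  (Z=3, X=1, Y=2) weight 3/80
  (Z=3, X=2, Y=2) weight 3/80
  (Z=4, X=1, Y=1) weight 1/40
  (Z=4, X=2, Y=1) weight 1/40
Group by Y:
  weight(Y=1) = 1/20
  weight(Y=2) = 3/40
  weight(Y=3) = 1/16
Total weight = 1/20 + 3/40 + 1/16 = 3/16
P(Y=1 | obs) = 1/20 / 3/16 = 4/15
P(Y=2 | obs) = 3/40 / 3/16 = 2/5
P(Y=3 | obs) = 1/16 / 3/16 = 1/3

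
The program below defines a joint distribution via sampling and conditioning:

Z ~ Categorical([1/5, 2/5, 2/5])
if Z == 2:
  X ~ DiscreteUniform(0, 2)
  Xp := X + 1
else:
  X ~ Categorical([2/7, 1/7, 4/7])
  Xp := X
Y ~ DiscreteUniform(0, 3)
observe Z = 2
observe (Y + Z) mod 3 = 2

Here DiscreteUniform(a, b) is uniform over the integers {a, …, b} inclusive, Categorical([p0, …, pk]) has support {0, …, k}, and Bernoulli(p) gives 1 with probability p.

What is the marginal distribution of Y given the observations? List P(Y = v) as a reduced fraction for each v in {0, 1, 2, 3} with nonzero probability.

P(Y=0) = 1/2, P(Y=3) = 1/2

Enumerate traces; 6 have nonzero weight after conditioning:
  (Z=2, X=0, Y=0) weight 1/30
  (Z=2, X=0, Y=3) weight 1/30
  (Z=2, X=1, Y=0) weight 1/30
  (Z=2, X=1, Y=3) weight 1/30
  (Z=2, X=2, Y=0) weight 1/30
  (Z=2, X=2, Y=3) weight 1/30
Group by Y:
  weight(Y=0) = 1/10
  weight(Y=3) = 1/10
Total weight = 1/10 + 1/10 = 1/5
P(Y=0 | obs) = 1/10 / 1/5 = 1/2
P(Y=3 | obs) = 1/10 / 1/5 = 1/2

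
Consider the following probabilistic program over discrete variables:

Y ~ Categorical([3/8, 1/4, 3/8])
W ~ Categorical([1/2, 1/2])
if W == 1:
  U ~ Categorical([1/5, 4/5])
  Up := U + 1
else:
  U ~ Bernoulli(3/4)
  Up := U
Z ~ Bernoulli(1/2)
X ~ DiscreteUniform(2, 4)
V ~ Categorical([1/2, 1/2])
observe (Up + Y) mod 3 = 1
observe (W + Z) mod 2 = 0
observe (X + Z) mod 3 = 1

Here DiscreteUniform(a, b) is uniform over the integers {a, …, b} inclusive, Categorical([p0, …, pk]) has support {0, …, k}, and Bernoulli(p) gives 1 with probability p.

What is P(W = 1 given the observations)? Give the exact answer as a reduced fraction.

P(W = 1 | obs) = 12/23

Enumerate traces; 8 have nonzero weight after conditioning:
  (Y=0, W=0, U=1, Z=0, X=4, V=0) weight 3/256
  (Y=0, W=0, U=1, Z=0, X=4, V=1) weight 3/256
  (Y=0, W=1, U=0, Z=1, X=3, V=0) weight 1/320
  (Y=0, W=1, U=0, Z=1, X=3, V=1) weight 1/320
  (Y=1, W=0, U=0, Z=0, X=4, V=0) weight 1/384
  (Y=1, W=0, U=0, Z=0, X=4, V=1) weight 1/384
  (Y=2, W=1, U=1, Z=1, X=3, V=0) weight 1/80
  (Y=2, W=1, U=1, Z=1, X=3, V=1) weight 1/80
Group by W:
  weight(W=0) = 11/384
  weight(W=1) = 1/32
Total weight = 11/384 + 1/32 = 23/384
P(W=0 | obs) = 11/384 / 23/384 = 11/23
P(W=1 | obs) = 1/32 / 23/384 = 12/23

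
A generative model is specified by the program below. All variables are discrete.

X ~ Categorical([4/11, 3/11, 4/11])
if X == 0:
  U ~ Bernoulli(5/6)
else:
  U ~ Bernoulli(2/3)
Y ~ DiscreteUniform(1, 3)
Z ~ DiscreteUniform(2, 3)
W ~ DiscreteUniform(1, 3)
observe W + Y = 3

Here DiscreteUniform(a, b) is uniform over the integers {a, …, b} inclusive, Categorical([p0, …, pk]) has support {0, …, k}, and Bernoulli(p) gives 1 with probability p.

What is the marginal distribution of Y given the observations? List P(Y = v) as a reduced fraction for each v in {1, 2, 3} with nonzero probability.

P(Y=1) = 1/2, P(Y=2) = 1/2

Enumerate traces; 24 have nonzero weight after conditioning:
  (X=0, U=0, Y=1, Z=2, W=2) weight 1/297
  (X=0, U=0, Y=1, Z=3, W=2) weight 1/297
  (X=0, U=0, Y=2, Z=2, W=1) weight 1/297
  (X=0, U=0, Y=2, Z=3, W=1) weight 1/297
  (X=0, U=1, Y=1, Z=2, W=2) weight 5/297
  (X=0, U=1, Y=1, Z=3, W=2) weight 5/297
  (X=0, U=1, Y=2, Z=2, W=1) weight 5/297
  (X=0, U=1, Y=2, Z=3, W=1) weight 5/297
  … 16 more
Group by Y:
  weight(Y=1) = 1/9
  weight(Y=2) = 1/9
Total weight = 1/9 + 1/9 = 2/9
P(Y=1 | obs) = 1/9 / 2/9 = 1/2
P(Y=2 | obs) = 1/9 / 2/9 = 1/2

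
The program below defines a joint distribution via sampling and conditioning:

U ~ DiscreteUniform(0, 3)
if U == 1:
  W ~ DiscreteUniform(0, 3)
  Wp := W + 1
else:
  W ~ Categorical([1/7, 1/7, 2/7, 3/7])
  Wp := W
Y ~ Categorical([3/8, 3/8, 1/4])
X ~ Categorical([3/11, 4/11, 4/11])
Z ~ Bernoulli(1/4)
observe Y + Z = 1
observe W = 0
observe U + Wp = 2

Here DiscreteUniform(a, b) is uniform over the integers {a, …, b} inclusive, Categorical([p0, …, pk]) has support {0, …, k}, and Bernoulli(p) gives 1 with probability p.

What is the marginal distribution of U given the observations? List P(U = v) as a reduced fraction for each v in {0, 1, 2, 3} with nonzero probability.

Enumerate traces; 12 have nonzero weight after conditioning:
  (U=1, W=0, Y=0, X=0, Z=1) weight 9/5632
  (U=1, W=0, Y=0, X=1, Z=1) weight 3/1408
  (U=1, W=0, Y=0, X=2, Z=1) weight 3/1408
  (U=1, W=0, Y=1, X=0, Z=0) weight 27/5632
  (U=1, W=0, Y=1, X=1, Z=0) weight 9/1408
  (U=1, W=0, Y=1, X=2, Z=0) weight 9/1408
  (U=2, W=0, Y=0, X=0, Z=1) weight 9/9856
  (U=2, W=0, Y=0, X=1, Z=1) weight 3/2464
  … 4 more
Group by U:
  weight(U=1) = 3/128
  weight(U=2) = 3/224
Total weight = 3/128 + 3/224 = 33/896
P(U=1 | obs) = 3/128 / 33/896 = 7/11
P(U=2 | obs) = 3/224 / 33/896 = 4/11

P(U=1) = 7/11, P(U=2) = 4/11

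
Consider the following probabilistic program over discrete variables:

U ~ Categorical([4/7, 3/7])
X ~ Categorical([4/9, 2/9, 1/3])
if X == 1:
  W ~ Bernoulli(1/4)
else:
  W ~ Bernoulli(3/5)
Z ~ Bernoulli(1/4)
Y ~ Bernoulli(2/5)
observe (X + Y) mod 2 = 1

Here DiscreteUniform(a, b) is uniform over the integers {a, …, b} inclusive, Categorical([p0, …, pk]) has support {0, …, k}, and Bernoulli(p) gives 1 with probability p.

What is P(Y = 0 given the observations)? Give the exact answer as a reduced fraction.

P(Y = 0 | obs) = 3/10

Enumerate traces; 24 have nonzero weight after conditioning:
  (U=0, X=0, W=0, Z=0, Y=1) weight 16/525
  (U=0, X=0, W=0, Z=1, Y=1) weight 16/1575
  (U=0, X=0, W=1, Z=0, Y=1) weight 8/175
  (U=0, X=0, W=1, Z=1, Y=1) weight 8/525
  (U=0, X=1, W=0, Z=0, Y=0) weight 3/70
  (U=0, X=1, W=0, Z=1, Y=0) weight 1/70
  (U=0, X=1, W=1, Z=0, Y=0) weight 1/70
  (U=0, X=1, W=1, Z=1, Y=0) weight 1/210
  … 16 more
Group by Y:
  weight(Y=0) = 2/15
  weight(Y=1) = 14/45
Total weight = 2/15 + 14/45 = 4/9
P(Y=0 | obs) = 2/15 / 4/9 = 3/10
P(Y=1 | obs) = 14/45 / 4/9 = 7/10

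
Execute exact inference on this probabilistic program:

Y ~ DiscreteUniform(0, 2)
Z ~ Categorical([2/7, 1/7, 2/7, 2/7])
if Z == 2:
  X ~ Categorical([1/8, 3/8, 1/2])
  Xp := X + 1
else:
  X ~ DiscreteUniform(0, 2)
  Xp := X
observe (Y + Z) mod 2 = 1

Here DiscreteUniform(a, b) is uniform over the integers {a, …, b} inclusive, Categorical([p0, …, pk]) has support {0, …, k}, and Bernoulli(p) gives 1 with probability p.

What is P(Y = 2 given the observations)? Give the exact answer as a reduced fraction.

P(Y = 2 | obs) = 3/10

Enumerate traces; 18 have nonzero weight after conditioning:
  (Y=0, Z=1, X=0) weight 1/63
  (Y=0, Z=1, X=1) weight 1/63
  (Y=0, Z=1, X=2) weight 1/63
  (Y=0, Z=3, X=0) weight 2/63
  (Y=0, Z=3, X=1) weight 2/63
  (Y=0, Z=3, X=2) weight 2/63
  (Y=1, Z=0, X=0) weight 2/63
  (Y=1, Z=0, X=1) weight 2/63
  (Y=2, Z=1, X=0) weight 1/63
  … 9 more
Group by Y:
  weight(Y=0) = 1/7
  weight(Y=1) = 4/21
  weight(Y=2) = 1/7
Total weight = 1/7 + 4/21 + 1/7 = 10/21
P(Y=0 | obs) = 1/7 / 10/21 = 3/10
P(Y=1 | obs) = 4/21 / 10/21 = 2/5
P(Y=2 | obs) = 1/7 / 10/21 = 3/10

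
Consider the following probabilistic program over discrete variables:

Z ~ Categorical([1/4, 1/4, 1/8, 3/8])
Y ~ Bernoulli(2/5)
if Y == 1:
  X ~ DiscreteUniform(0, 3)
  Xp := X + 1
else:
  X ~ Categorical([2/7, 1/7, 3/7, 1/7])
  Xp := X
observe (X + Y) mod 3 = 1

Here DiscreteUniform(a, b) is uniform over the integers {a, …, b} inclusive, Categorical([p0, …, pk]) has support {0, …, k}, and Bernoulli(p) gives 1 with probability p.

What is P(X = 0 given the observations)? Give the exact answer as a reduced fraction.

Enumerate traces; 12 have nonzero weight after conditioning:
  (Z=0, Y=0, X=1) weight 3/140
  (Z=0, Y=1, X=0) weight 1/40
  (Z=0, Y=1, X=3) weight 1/40
  (Z=1, Y=0, X=1) weight 3/140
  (Z=1, Y=1, X=0) weight 1/40
  (Z=1, Y=1, X=3) weight 1/40
  (Z=2, Y=0, X=1) weight 3/280
  (Z=2, Y=1, X=0) weight 1/80
  … 4 more
Group by X:
  weight(X=0) = 1/10
  weight(X=1) = 3/35
  weight(X=3) = 1/10
Total weight = 1/10 + 3/35 + 1/10 = 2/7
P(X=0 | obs) = 1/10 / 2/7 = 7/20
P(X=1 | obs) = 3/35 / 2/7 = 3/10
P(X=3 | obs) = 1/10 / 2/7 = 7/20

P(X = 0 | obs) = 7/20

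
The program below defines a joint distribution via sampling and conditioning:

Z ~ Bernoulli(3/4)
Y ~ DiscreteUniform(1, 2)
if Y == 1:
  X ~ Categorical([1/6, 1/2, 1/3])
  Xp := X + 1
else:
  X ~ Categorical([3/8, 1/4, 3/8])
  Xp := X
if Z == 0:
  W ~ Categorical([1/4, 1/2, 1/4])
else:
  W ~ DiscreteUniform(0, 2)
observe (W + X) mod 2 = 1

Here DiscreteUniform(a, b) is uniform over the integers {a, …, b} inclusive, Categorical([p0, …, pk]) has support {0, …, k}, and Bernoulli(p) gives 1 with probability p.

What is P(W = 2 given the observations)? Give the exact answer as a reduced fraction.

Enumerate traces; 16 have nonzero weight after conditioning:
  (Z=0, Y=1, X=0, W=1) weight 1/96
  (Z=0, Y=1, X=1, W=0) weight 1/64
  (Z=0, Y=1, X=1, W=2) weight 1/64
  (Z=0, Y=1, X=2, W=1) weight 1/48
  (Z=0, Y=2, X=0, W=1) weight 3/128
  (Z=0, Y=2, X=1, W=0) weight 1/128
  (Z=0, Y=2, X=1, W=2) weight 1/128
  (Z=0, Y=2, X=2, W=1) weight 3/128
  … 8 more
Group by W:
  weight(W=0) = 15/128
  weight(W=1) = 15/64
  weight(W=2) = 15/128
Total weight = 15/128 + 15/64 + 15/128 = 15/32
P(W=0 | obs) = 15/128 / 15/32 = 1/4
P(W=1 | obs) = 15/64 / 15/32 = 1/2
P(W=2 | obs) = 15/128 / 15/32 = 1/4

P(W = 2 | obs) = 1/4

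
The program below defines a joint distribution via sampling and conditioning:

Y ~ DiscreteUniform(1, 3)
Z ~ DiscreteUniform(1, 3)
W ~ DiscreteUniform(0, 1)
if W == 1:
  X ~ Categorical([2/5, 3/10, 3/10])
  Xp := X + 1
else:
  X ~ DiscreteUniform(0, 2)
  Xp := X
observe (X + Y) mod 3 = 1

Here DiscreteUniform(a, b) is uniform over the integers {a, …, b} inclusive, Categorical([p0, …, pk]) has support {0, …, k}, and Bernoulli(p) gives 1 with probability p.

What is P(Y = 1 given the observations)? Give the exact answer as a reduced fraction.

Enumerate traces; 18 have nonzero weight after conditioning:
  (Y=1, Z=1, W=0, X=0) weight 1/54
  (Y=1, Z=1, W=1, X=0) weight 1/45
  (Y=1, Z=2, W=0, X=0) weight 1/54
  (Y=1, Z=2, W=1, X=0) weight 1/45
  (Y=1, Z=3, W=0, X=0) weight 1/54
  (Y=1, Z=3, W=1, X=0) weight 1/45
  (Y=2, Z=1, W=0, X=2) weight 1/54
  (Y=2, Z=1, W=1, X=2) weight 1/60
  (Y=3, Z=1, W=0, X=1) weight 1/54
  … 9 more
Group by Y:
  weight(Y=1) = 11/90
  weight(Y=2) = 19/180
  weight(Y=3) = 19/180
Total weight = 11/90 + 19/180 + 19/180 = 1/3
P(Y=1 | obs) = 11/90 / 1/3 = 11/30
P(Y=2 | obs) = 19/180 / 1/3 = 19/60
P(Y=3 | obs) = 19/180 / 1/3 = 19/60

P(Y = 1 | obs) = 11/30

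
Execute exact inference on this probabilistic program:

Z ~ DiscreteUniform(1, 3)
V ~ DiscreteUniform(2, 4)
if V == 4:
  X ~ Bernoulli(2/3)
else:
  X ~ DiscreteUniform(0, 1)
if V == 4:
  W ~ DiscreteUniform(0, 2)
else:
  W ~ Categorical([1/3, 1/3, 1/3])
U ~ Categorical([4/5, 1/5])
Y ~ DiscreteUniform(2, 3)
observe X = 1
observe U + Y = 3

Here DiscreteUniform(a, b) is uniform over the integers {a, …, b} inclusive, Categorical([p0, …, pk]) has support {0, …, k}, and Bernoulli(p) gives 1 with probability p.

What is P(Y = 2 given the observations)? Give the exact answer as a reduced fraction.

Enumerate traces; 54 have nonzero weight after conditioning:
  (Z=1, V=2, X=1, W=0, U=0, Y=3) weight 1/135
  (Z=1, V=2, X=1, W=0, U=1, Y=2) weight 1/540
  (Z=1, V=2, X=1, W=1, U=0, Y=3) weight 1/135
  (Z=1, V=2, X=1, W=1, U=1, Y=2) weight 1/540
  (Z=1, V=2, X=1, W=2, U=0, Y=3) weight 1/135
  (Z=1, V=2, X=1, W=2, U=1, Y=2) weight 1/540
  (Z=1, V=3, X=1, W=0, U=0, Y=3) weight 1/135
  (Z=1, V=3, X=1, W=0, U=1, Y=2) weight 1/540
  … 46 more
Group by Y:
  weight(Y=2) = 1/18
  weight(Y=3) = 2/9
Total weight = 1/18 + 2/9 = 5/18
P(Y=2 | obs) = 1/18 / 5/18 = 1/5
P(Y=3 | obs) = 2/9 / 5/18 = 4/5

P(Y = 2 | obs) = 1/5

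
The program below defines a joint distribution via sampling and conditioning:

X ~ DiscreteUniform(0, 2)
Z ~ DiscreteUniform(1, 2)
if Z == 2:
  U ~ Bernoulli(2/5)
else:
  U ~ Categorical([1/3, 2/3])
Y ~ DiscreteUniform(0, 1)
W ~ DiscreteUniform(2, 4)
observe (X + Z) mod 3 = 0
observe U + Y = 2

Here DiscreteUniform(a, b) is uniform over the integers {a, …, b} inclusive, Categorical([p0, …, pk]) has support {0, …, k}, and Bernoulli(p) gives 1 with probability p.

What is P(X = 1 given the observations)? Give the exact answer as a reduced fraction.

Enumerate traces; 6 have nonzero weight after conditioning:
  (X=1, Z=2, U=1, Y=1, W=2) weight 1/90
  (X=1, Z=2, U=1, Y=1, W=3) weight 1/90
  (X=1, Z=2, U=1, Y=1, W=4) weight 1/90
  (X=2, Z=1, U=1, Y=1, W=2) weight 1/54
  (X=2, Z=1, U=1, Y=1, W=3) weight 1/54
  (X=2, Z=1, U=1, Y=1, W=4) weight 1/54
Group by X:
  weight(X=1) = 1/30
  weight(X=2) = 1/18
Total weight = 1/30 + 1/18 = 4/45
P(X=1 | obs) = 1/30 / 4/45 = 3/8
P(X=2 | obs) = 1/18 / 4/45 = 5/8

P(X = 1 | obs) = 3/8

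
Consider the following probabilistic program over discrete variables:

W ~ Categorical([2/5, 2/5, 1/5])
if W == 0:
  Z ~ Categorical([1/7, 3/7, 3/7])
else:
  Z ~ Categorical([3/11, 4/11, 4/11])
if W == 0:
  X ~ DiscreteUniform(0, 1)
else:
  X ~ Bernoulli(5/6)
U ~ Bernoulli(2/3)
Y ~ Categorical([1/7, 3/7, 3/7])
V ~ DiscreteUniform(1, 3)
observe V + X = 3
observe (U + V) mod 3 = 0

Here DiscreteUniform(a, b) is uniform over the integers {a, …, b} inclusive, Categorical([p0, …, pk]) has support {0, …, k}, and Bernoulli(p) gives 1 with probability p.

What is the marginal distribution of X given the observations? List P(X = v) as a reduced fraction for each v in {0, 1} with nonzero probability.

Enumerate traces; 54 have nonzero weight after conditioning:
  (W=0, Z=0, X=0, U=0, Y=0, V=3) weight 1/2205
  (W=0, Z=0, X=0, U=0, Y=1, V=3) weight 1/735
  (W=0, Z=0, X=0, U=0, Y=2, V=3) weight 1/735
  (W=0, Z=0, X=1, U=1, Y=0, V=2) weight 2/2205
  (W=0, Z=0, X=1, U=1, Y=1, V=2) weight 2/735
  (W=0, Z=0, X=1, U=1, Y=2, V=2) weight 2/735
  (W=0, Z=1, X=0, U=0, Y=0, V=3) weight 1/735
  (W=0, Z=1, X=0, U=0, Y=1, V=3) weight 1/245
  … 46 more
Group by X:
  weight(X=0) = 1/30
  weight(X=1) = 7/45
Total weight = 1/30 + 7/45 = 17/90
P(X=0 | obs) = 1/30 / 17/90 = 3/17
P(X=1 | obs) = 7/45 / 17/90 = 14/17

P(X=0) = 3/17, P(X=1) = 14/17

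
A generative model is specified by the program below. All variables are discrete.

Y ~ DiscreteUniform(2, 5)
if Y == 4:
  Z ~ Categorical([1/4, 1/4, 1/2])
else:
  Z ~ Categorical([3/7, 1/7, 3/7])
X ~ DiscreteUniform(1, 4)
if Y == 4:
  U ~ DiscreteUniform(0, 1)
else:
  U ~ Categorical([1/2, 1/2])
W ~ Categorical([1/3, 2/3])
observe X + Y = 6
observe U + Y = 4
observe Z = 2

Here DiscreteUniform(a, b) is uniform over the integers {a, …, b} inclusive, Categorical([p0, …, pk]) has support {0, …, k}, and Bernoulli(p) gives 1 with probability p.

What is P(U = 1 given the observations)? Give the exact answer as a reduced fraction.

P(U = 1 | obs) = 6/13

Enumerate traces; 4 have nonzero weight after conditioning:
  (Y=3, Z=2, X=3, U=1, W=0) weight 1/224
  (Y=3, Z=2, X=3, U=1, W=1) weight 1/112
  (Y=4, Z=2, X=2, U=0, W=0) weight 1/192
  (Y=4, Z=2, X=2, U=0, W=1) weight 1/96
Group by U:
  weight(U=0) = 1/64
  weight(U=1) = 3/224
Total weight = 1/64 + 3/224 = 13/448
P(U=0 | obs) = 1/64 / 13/448 = 7/13
P(U=1 | obs) = 3/224 / 13/448 = 6/13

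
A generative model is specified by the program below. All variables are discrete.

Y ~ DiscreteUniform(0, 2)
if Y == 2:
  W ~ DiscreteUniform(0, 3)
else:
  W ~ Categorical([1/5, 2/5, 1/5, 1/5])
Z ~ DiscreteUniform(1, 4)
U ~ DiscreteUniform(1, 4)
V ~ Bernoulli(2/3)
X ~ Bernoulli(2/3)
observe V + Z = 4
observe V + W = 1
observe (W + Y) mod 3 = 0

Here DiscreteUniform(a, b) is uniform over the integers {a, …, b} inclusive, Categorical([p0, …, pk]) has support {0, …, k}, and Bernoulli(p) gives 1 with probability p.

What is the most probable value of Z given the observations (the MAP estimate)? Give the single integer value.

argmax_v P(Z = v | obs) = 3

Enumerate traces; 16 have nonzero weight after conditioning:
  (Y=0, W=0, Z=3, U=1, V=1, X=0) weight 1/1080
  (Y=0, W=0, Z=3, U=1, V=1, X=1) weight 1/540
  (Y=0, W=0, Z=3, U=2, V=1, X=0) weight 1/1080
  (Y=0, W=0, Z=3, U=2, V=1, X=1) weight 1/540
  (Y=0, W=0, Z=3, U=3, V=1, X=0) weight 1/1080
  (Y=0, W=0, Z=3, U=3, V=1, X=1) weight 1/540
  (Y=0, W=0, Z=3, U=4, V=1, X=0) weight 1/1080
  (Y=0, W=0, Z=3, U=4, V=1, X=1) weight 1/540
  (Y=2, W=1, Z=4, U=1, V=0, X=0) weight 1/1728
  … 7 more
Group by Z:
  weight(Z=3) = 1/90
  weight(Z=4) = 1/144
Total weight = 1/90 + 1/144 = 13/720
P(Z=3 | obs) = 1/90 / 13/720 = 8/13
P(Z=4 | obs) = 1/144 / 13/720 = 5/13
argmax = 3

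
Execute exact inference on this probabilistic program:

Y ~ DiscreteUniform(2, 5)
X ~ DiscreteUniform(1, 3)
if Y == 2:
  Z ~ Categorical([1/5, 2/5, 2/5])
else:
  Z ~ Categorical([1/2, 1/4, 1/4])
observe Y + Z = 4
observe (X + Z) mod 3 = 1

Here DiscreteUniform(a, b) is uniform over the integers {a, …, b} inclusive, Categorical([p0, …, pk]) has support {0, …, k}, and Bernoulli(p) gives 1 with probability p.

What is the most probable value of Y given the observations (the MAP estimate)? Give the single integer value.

Enumerate traces; 3 have nonzero weight after conditioning:
  (Y=2, X=2, Z=2) weight 1/30
  (Y=3, X=3, Z=1) weight 1/48
  (Y=4, X=1, Z=0) weight 1/24
Group by Y:
  weight(Y=2) = 1/30
  weight(Y=3) = 1/48
  weight(Y=4) = 1/24
Total weight = 1/30 + 1/48 + 1/24 = 23/240
P(Y=2 | obs) = 1/30 / 23/240 = 8/23
P(Y=3 | obs) = 1/48 / 23/240 = 5/23
P(Y=4 | obs) = 1/24 / 23/240 = 10/23
argmax = 4

argmax_v P(Y = v | obs) = 4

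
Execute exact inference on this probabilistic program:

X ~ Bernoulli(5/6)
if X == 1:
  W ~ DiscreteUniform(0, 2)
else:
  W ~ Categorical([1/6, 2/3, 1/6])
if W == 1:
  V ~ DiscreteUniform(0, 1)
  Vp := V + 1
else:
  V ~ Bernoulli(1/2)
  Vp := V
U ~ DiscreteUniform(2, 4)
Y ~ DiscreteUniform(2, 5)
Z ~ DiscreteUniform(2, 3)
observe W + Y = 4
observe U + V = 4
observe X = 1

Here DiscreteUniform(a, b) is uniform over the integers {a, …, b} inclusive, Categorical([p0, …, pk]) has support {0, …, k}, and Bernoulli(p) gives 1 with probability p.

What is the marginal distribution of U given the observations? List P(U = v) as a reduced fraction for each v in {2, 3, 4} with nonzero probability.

P(U=3) = 1/2, P(U=4) = 1/2

Enumerate traces; 12 have nonzero weight after conditioning:
  (X=1, W=0, V=0, U=4, Y=4, Z=2) weight 5/864
  (X=1, W=0, V=0, U=4, Y=4, Z=3) weight 5/864
  (X=1, W=0, V=1, U=3, Y=4, Z=2) weight 5/864
  (X=1, W=0, V=1, U=3, Y=4, Z=3) weight 5/864
  (X=1, W=1, V=0, U=4, Y=3, Z=2) weight 5/864
  (X=1, W=1, V=0, U=4, Y=3, Z=3) weight 5/864
  (X=1, W=1, V=1, U=3, Y=3, Z=2) weight 5/864
  (X=1, W=1, V=1, U=3, Y=3, Z=3) weight 5/864
  … 4 more
Group by U:
  weight(U=3) = 5/144
  weight(U=4) = 5/144
Total weight = 5/144 + 5/144 = 5/72
P(U=3 | obs) = 5/144 / 5/72 = 1/2
P(U=4 | obs) = 5/144 / 5/72 = 1/2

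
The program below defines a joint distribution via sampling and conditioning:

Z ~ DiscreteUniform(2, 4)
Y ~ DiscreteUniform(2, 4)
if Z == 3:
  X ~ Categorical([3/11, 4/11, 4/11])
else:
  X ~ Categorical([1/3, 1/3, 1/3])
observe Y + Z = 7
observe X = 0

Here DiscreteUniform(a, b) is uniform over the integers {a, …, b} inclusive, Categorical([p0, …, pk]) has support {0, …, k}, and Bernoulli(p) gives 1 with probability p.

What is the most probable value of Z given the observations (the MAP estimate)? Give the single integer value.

argmax_v P(Z = v | obs) = 4

Enumerate traces; 2 have nonzero weight after conditioning:
  (Z=3, Y=4, X=0) weight 1/33
  (Z=4, Y=3, X=0) weight 1/27
Group by Z:
  weight(Z=3) = 1/33
  weight(Z=4) = 1/27
Total weight = 1/33 + 1/27 = 20/297
P(Z=3 | obs) = 1/33 / 20/297 = 9/20
P(Z=4 | obs) = 1/27 / 20/297 = 11/20
argmax = 4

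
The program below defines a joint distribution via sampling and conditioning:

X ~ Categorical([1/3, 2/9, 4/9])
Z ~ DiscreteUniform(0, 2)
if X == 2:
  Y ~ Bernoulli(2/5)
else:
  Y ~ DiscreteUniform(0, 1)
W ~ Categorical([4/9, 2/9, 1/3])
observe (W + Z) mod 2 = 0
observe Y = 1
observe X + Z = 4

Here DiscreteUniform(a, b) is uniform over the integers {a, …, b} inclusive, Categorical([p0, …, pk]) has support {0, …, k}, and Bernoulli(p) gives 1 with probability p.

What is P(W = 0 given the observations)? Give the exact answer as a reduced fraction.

P(W = 0 | obs) = 4/7

Enumerate traces; 2 have nonzero weight after conditioning:
  (X=2, Z=2, Y=1, W=0) weight 32/1215
  (X=2, Z=2, Y=1, W=2) weight 8/405
Group by W:
  weight(W=0) = 32/1215
  weight(W=2) = 8/405
Total weight = 32/1215 + 8/405 = 56/1215
P(W=0 | obs) = 32/1215 / 56/1215 = 4/7
P(W=2 | obs) = 8/405 / 56/1215 = 3/7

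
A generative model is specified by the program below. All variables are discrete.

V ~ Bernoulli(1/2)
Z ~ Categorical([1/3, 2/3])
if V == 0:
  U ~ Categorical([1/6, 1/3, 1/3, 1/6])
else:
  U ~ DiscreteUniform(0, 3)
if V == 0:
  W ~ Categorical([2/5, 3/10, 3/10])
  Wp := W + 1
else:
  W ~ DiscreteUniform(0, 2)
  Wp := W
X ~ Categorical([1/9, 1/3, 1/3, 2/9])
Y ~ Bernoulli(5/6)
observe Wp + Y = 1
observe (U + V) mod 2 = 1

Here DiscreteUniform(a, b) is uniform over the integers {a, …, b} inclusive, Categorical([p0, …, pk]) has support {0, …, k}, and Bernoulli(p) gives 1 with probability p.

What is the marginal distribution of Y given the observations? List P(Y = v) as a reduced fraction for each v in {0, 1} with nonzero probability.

P(Y=0) = 11/36, P(Y=1) = 25/36

Enumerate traces; 48 have nonzero weight after conditioning:
  (V=0, Z=0, U=1, W=0, X=0, Y=0) weight 1/2430
  (V=0, Z=0, U=1, W=0, X=1, Y=0) weight 1/810
  (V=0, Z=0, U=1, W=0, X=2, Y=0) weight 1/810
  (V=0, Z=0, U=1, W=0, X=3, Y=0) weight 1/1215
  (V=0, Z=0, U=3, W=0, X=0, Y=0) weight 1/4860
  (V=0, Z=0, U=3, W=0, X=1, Y=0) weight 1/1620
  (V=0, Z=0, U=3, W=0, X=2, Y=0) weight 1/1620
  (V=0, Z=0, U=3, W=0, X=3, Y=0) weight 1/2430
  (V=1, Z=0, U=0, W=0, X=0, Y=1) weight 5/3888
  … 39 more
Group by Y:
  weight(Y=0) = 11/360
  weight(Y=1) = 5/72
Total weight = 11/360 + 5/72 = 1/10
P(Y=0 | obs) = 11/360 / 1/10 = 11/36
P(Y=1 | obs) = 5/72 / 1/10 = 25/36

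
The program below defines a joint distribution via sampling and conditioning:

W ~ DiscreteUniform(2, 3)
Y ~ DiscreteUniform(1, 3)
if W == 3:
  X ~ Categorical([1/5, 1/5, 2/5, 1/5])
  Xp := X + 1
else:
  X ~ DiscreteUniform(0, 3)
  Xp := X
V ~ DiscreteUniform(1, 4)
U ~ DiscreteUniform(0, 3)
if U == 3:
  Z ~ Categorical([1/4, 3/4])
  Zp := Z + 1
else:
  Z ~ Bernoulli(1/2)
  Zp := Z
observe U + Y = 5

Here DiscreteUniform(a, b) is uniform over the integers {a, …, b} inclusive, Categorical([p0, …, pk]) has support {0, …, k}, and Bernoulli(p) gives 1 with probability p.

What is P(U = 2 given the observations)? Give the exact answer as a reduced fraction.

Enumerate traces; 128 have nonzero weight after conditioning:
  (W=2, Y=2, X=0, V=1, U=3, Z=0) weight 1/1536
  (W=2, Y=2, X=0, V=1, U=3, Z=1) weight 1/512
  (W=2, Y=2, X=0, V=2, U=3, Z=0) weight 1/1536
  (W=2, Y=2, X=0, V=2, U=3, Z=1) weight 1/512
  (W=2, Y=2, X=0, V=3, U=3, Z=0) weight 1/1536
  (W=2, Y=2, X=0, V=3, U=3, Z=1) weight 1/512
  (W=2, Y=2, X=0, V=4, U=3, Z=0) weight 1/1536
  (W=2, Y=2, X=0, V=4, U=3, Z=1) weight 1/512
  (W=2, Y=3, X=0, V=1, U=2, Z=0) weight 1/768
  … 119 more
Group by U:
  weight(U=2) = 1/12
  weight(U=3) = 1/12
Total weight = 1/12 + 1/12 = 1/6
P(U=2 | obs) = 1/12 / 1/6 = 1/2
P(U=3 | obs) = 1/12 / 1/6 = 1/2

P(U = 2 | obs) = 1/2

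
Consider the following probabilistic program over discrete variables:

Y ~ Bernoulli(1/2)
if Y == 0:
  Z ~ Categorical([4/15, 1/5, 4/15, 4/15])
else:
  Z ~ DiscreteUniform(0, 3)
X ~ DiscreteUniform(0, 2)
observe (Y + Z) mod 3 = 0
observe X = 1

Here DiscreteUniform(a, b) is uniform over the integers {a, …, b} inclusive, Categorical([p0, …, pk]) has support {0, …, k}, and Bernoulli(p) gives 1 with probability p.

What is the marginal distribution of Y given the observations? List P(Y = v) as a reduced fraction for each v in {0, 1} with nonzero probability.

P(Y=0) = 32/47, P(Y=1) = 15/47

Enumerate traces; 3 have nonzero weight after conditioning:
  (Y=0, Z=0, X=1) weight 2/45
  (Y=0, Z=3, X=1) weight 2/45
  (Y=1, Z=2, X=1) weight 1/24
Group by Y:
  weight(Y=0) = 4/45
  weight(Y=1) = 1/24
Total weight = 4/45 + 1/24 = 47/360
P(Y=0 | obs) = 4/45 / 47/360 = 32/47
P(Y=1 | obs) = 1/24 / 47/360 = 15/47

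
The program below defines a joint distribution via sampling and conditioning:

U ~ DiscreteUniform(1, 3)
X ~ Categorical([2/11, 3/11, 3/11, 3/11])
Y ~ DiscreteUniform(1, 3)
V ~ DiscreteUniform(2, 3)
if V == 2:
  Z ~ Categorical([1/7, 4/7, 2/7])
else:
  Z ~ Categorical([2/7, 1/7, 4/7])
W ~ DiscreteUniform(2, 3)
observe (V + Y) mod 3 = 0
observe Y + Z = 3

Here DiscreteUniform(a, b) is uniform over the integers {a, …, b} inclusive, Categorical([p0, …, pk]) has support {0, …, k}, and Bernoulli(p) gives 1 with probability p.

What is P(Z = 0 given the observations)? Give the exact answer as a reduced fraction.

Enumerate traces; 48 have nonzero weight after conditioning:
  (U=1, X=0, Y=1, V=2, Z=2, W=2) weight 1/693
  (U=1, X=0, Y=1, V=2, Z=2, W=3) weight 1/693
  (U=1, X=0, Y=3, V=3, Z=0, W=2) weight 1/693
  (U=1, X=0, Y=3, V=3, Z=0, W=3) weight 1/693
  (U=1, X=1, Y=1, V=2, Z=2, W=2) weight 1/462
  (U=1, X=1, Y=1, V=2, Z=2, W=3) weight 1/462
  (U=1, X=1, Y=3, V=3, Z=0, W=2) weight 1/462
  (U=1, X=1, Y=3, V=3, Z=0, W=3) weight 1/462
  … 40 more
Group by Z:
  weight(Z=0) = 1/21
  weight(Z=2) = 1/21
Total weight = 1/21 + 1/21 = 2/21
P(Z=0 | obs) = 1/21 / 2/21 = 1/2
P(Z=2 | obs) = 1/21 / 2/21 = 1/2

P(Z = 0 | obs) = 1/2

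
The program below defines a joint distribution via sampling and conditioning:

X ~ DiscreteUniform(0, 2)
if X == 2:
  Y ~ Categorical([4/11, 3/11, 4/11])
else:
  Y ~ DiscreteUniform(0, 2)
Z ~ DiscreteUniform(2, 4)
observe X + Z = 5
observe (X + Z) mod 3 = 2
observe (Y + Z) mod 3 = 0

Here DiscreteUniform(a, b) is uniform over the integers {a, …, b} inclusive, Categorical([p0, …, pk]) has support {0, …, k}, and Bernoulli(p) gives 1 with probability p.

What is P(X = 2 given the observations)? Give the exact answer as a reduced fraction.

P(X = 2 | obs) = 12/23

Enumerate traces; 2 have nonzero weight after conditioning:
  (X=1, Y=2, Z=4) weight 1/27
  (X=2, Y=0, Z=3) weight 4/99
Group by X:
  weight(X=1) = 1/27
  weight(X=2) = 4/99
Total weight = 1/27 + 4/99 = 23/297
P(X=1 | obs) = 1/27 / 23/297 = 11/23
P(X=2 | obs) = 4/99 / 23/297 = 12/23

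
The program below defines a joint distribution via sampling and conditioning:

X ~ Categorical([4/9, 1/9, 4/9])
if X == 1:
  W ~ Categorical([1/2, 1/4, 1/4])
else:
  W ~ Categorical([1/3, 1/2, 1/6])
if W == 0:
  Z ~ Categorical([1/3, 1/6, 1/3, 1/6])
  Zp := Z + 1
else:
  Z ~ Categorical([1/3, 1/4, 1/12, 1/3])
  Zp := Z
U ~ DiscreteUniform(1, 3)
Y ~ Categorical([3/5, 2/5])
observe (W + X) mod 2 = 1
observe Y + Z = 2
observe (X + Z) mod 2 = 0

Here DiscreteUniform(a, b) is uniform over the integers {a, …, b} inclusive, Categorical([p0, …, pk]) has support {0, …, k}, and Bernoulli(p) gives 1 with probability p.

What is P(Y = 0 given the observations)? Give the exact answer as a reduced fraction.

P(Y = 0 | obs) = 24/31

Enumerate traces; 12 have nonzero weight after conditioning:
  (X=0, W=1, Z=2, U=1, Y=0) weight 1/270
  (X=0, W=1, Z=2, U=2, Y=0) weight 1/270
  (X=0, W=1, Z=2, U=3, Y=0) weight 1/270
  (X=1, W=0, Z=1, U=1, Y=1) weight 1/810
  (X=1, W=0, Z=1, U=2, Y=1) weight 1/810
  (X=1, W=0, Z=1, U=3, Y=1) weight 1/810
  (X=1, W=2, Z=1, U=1, Y=1) weight 1/1080
  (X=1, W=2, Z=1, U=2, Y=1) weight 1/1080
  … 4 more
Group by Y:
  weight(Y=0) = 1/45
  weight(Y=1) = 7/1080
Total weight = 1/45 + 7/1080 = 31/1080
P(Y=0 | obs) = 1/45 / 31/1080 = 24/31
P(Y=1 | obs) = 7/1080 / 31/1080 = 7/31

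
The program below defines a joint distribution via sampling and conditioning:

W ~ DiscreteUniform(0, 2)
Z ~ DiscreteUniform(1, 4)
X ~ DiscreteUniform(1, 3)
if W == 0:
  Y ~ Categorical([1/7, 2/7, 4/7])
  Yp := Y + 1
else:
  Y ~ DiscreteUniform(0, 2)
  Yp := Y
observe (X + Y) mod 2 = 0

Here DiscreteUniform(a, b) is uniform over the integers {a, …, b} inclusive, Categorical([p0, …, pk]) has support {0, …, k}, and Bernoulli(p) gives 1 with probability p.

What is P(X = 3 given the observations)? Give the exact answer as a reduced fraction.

P(X = 3 | obs) = 20/83

Enumerate traces; 48 have nonzero weight after conditioning:
  (W=0, Z=1, X=1, Y=1) weight 1/126
  (W=0, Z=1, X=2, Y=0) weight 1/252
  (W=0, Z=1, X=2, Y=2) weight 1/63
  (W=0, Z=1, X=3, Y=1) weight 1/126
  (W=0, Z=2, X=1, Y=1) weight 1/126
  (W=0, Z=2, X=2, Y=0) weight 1/252
  (W=0, Z=2, X=2, Y=2) weight 1/63
  (W=0, Z=2, X=3, Y=1) weight 1/126
  … 40 more
Group by X:
  weight(X=1) = 20/189
  weight(X=2) = 43/189
  weight(X=3) = 20/189
Total weight = 20/189 + 43/189 + 20/189 = 83/189
P(X=1 | obs) = 20/189 / 83/189 = 20/83
P(X=2 | obs) = 43/189 / 83/189 = 43/83
P(X=3 | obs) = 20/189 / 83/189 = 20/83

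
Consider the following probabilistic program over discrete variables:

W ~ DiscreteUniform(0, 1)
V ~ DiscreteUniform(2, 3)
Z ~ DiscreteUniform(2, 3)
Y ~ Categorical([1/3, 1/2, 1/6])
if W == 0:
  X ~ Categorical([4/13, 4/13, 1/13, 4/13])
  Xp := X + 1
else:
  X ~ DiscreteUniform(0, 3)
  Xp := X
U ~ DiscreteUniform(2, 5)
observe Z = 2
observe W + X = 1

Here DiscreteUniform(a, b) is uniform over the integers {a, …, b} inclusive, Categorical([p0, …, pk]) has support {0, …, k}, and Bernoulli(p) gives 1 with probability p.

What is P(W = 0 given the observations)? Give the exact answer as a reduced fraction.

Enumerate traces; 48 have nonzero weight after conditioning:
  (W=0, V=2, Z=2, Y=0, X=1, U=2) weight 1/312
  (W=0, V=2, Z=2, Y=0, X=1, U=3) weight 1/312
  (W=0, V=2, Z=2, Y=0, X=1, U=4) weight 1/312
  (W=0, V=2, Z=2, Y=0, X=1, U=5) weight 1/312
  (W=0, V=2, Z=2, Y=1, X=1, U=2) weight 1/208
  (W=0, V=2, Z=2, Y=1, X=1, U=3) weight 1/208
  (W=0, V=2, Z=2, Y=1, X=1, U=4) weight 1/208
  (W=0, V=2, Z=2, Y=1, X=1, U=5) weight 1/208
  (W=1, V=2, Z=2, Y=0, X=0, U=2) weight 1/384
  … 39 more
Group by W:
  weight(W=0) = 1/13
  weight(W=1) = 1/16
Total weight = 1/13 + 1/16 = 29/208
P(W=0 | obs) = 1/13 / 29/208 = 16/29
P(W=1 | obs) = 1/16 / 29/208 = 13/29

P(W = 0 | obs) = 16/29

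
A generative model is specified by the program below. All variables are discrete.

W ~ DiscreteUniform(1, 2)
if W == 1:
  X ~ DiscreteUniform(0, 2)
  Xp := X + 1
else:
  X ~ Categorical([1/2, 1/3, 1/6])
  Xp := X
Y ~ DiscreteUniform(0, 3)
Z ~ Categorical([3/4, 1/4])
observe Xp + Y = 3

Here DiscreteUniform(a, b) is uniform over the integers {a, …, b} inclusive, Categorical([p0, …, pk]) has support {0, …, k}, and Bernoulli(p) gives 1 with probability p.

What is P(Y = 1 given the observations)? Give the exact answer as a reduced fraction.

P(Y = 1 | obs) = 1/4

Enumerate traces; 12 have nonzero weight after conditioning:
  (W=1, X=0, Y=2, Z=0) weight 1/32
  (W=1, X=0, Y=2, Z=1) weight 1/96
  (W=1, X=1, Y=1, Z=0) weight 1/32
  (W=1, X=1, Y=1, Z=1) weight 1/96
  (W=1, X=2, Y=0, Z=0) weight 1/32
  (W=1, X=2, Y=0, Z=1) weight 1/96
  (W=2, X=0, Y=3, Z=0) weight 3/64
  (W=2, X=0, Y=3, Z=1) weight 1/64
  … 4 more
Group by Y:
  weight(Y=0) = 1/24
  weight(Y=1) = 1/16
  weight(Y=2) = 1/12
  weight(Y=3) = 1/16
Total weight = 1/24 + 1/16 + 1/12 + 1/16 = 1/4
P(Y=0 | obs) = 1/24 / 1/4 = 1/6
P(Y=1 | obs) = 1/16 / 1/4 = 1/4
P(Y=2 | obs) = 1/12 / 1/4 = 1/3
P(Y=3 | obs) = 1/16 / 1/4 = 1/4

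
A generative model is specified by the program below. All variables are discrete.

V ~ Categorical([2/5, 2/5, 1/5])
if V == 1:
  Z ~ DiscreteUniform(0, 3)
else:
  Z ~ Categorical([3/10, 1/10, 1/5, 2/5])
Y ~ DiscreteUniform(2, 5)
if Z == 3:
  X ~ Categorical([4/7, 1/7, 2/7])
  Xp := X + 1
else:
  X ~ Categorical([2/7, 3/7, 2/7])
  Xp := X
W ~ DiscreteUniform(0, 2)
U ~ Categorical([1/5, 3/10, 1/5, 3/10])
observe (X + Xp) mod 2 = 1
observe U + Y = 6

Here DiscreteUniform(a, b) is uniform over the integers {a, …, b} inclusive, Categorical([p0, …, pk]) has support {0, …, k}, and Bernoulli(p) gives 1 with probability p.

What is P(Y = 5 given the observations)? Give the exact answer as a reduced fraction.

P(Y = 5 | obs) = 3/8

Enumerate traces; 81 have nonzero weight after conditioning:
  (V=0, Z=3, Y=3, X=0, W=0, U=3) weight 2/875
  (V=0, Z=3, Y=3, X=0, W=1, U=3) weight 2/875
  (V=0, Z=3, Y=3, X=0, W=2, U=3) weight 2/875
  (V=0, Z=3, Y=3, X=1, W=0, U=3) weight 1/1750
  (V=0, Z=3, Y=3, X=1, W=1, U=3) weight 1/1750
  (V=0, Z=3, Y=3, X=1, W=2, U=3) weight 1/1750
  (V=0, Z=3, Y=3, X=2, W=0, U=3) weight 1/875
  (V=0, Z=3, Y=3, X=2, W=1, U=3) weight 1/875
  (V=0, Z=3, Y=4, X=0, W=0, U=2) weight 4/2625
  (V=0, Z=3, Y=5, X=0, W=0, U=1) weight 2/875
  … 71 more
Group by Y:
  weight(Y=3) = 51/2000
  weight(Y=4) = 17/1000
  weight(Y=5) = 51/2000
Total weight = 51/2000 + 17/1000 + 51/2000 = 17/250
P(Y=3 | obs) = 51/2000 / 17/250 = 3/8
P(Y=4 | obs) = 17/1000 / 17/250 = 1/4
P(Y=5 | obs) = 51/2000 / 17/250 = 3/8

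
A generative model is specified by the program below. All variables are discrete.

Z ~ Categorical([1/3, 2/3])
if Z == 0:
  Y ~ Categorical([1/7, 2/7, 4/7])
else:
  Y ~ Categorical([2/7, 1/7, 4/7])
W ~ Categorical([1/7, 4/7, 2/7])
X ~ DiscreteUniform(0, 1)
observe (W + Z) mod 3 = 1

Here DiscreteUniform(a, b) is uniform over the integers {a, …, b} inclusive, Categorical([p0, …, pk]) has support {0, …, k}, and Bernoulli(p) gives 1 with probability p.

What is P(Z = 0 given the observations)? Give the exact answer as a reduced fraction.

P(Z = 0 | obs) = 2/3

Enumerate traces; 12 have nonzero weight after conditioning:
  (Z=0, Y=0, W=1, X=0) weight 2/147
  (Z=0, Y=0, W=1, X=1) weight 2/147
  (Z=0, Y=1, W=1, X=0) weight 4/147
  (Z=0, Y=1, W=1, X=1) weight 4/147
  (Z=0, Y=2, W=1, X=0) weight 8/147
  (Z=0, Y=2, W=1, X=1) weight 8/147
  (Z=1, Y=0, W=0, X=0) weight 2/147
  (Z=1, Y=0, W=0, X=1) weight 2/147
  … 4 more
Group by Z:
  weight(Z=0) = 4/21
  weight(Z=1) = 2/21
Total weight = 4/21 + 2/21 = 2/7
P(Z=0 | obs) = 4/21 / 2/7 = 2/3
P(Z=1 | obs) = 2/21 / 2/7 = 1/3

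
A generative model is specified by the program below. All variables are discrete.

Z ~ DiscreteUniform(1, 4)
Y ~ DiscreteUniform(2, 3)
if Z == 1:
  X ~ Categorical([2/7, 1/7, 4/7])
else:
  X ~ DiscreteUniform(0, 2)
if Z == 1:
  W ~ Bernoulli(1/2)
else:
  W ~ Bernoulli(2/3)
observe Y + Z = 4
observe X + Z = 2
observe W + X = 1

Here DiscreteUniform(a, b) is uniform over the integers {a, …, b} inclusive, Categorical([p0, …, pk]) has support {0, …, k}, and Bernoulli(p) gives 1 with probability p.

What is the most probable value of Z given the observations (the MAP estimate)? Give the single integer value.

Enumerate traces; 2 have nonzero weight after conditioning:
  (Z=1, Y=3, X=1, W=0) weight 1/112
  (Z=2, Y=2, X=0, W=1) weight 1/36
Group by Z:
  weight(Z=1) = 1/112
  weight(Z=2) = 1/36
Total weight = 1/112 + 1/36 = 37/1008
P(Z=1 | obs) = 1/112 / 37/1008 = 9/37
P(Z=2 | obs) = 1/36 / 37/1008 = 28/37
argmax = 2

argmax_v P(Z = v | obs) = 2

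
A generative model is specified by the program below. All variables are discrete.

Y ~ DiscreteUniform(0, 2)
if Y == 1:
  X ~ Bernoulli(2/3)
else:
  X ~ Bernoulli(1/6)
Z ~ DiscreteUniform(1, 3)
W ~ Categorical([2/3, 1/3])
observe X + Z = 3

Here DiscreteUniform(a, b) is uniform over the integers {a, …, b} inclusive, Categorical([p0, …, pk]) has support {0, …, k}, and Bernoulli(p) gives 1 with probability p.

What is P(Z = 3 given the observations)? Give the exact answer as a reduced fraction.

Enumerate traces; 12 have nonzero weight after conditioning:
  (Y=0, X=0, Z=3, W=0) weight 5/81
  (Y=0, X=0, Z=3, W=1) weight 5/162
  (Y=0, X=1, Z=2, W=0) weight 1/81
  (Y=0, X=1, Z=2, W=1) weight 1/162
  (Y=1, X=0, Z=3, W=0) weight 2/81
  (Y=1, X=0, Z=3, W=1) weight 1/81
  (Y=1, X=1, Z=2, W=0) weight 4/81
  (Y=1, X=1, Z=2, W=1) weight 2/81
  … 4 more
Group by Z:
  weight(Z=2) = 1/9
  weight(Z=3) = 2/9
Total weight = 1/9 + 2/9 = 1/3
P(Z=2 | obs) = 1/9 / 1/3 = 1/3
P(Z=3 | obs) = 2/9 / 1/3 = 2/3

P(Z = 3 | obs) = 2/3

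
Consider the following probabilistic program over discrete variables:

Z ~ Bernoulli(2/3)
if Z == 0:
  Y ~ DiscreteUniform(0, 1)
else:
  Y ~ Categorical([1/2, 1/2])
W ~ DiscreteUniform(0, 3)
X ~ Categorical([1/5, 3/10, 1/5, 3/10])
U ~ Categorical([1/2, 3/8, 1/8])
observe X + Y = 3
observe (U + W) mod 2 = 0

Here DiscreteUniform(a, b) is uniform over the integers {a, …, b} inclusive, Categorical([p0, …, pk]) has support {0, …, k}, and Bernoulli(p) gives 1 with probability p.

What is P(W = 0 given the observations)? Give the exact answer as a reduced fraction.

Enumerate traces; 24 have nonzero weight after conditioning:
  (Z=0, Y=0, W=0, X=3, U=0) weight 1/160
  (Z=0, Y=0, W=0, X=3, U=2) weight 1/640
  (Z=0, Y=0, W=1, X=3, U=1) weight 3/640
  (Z=0, Y=0, W=2, X=3, U=0) weight 1/160
  (Z=0, Y=0, W=2, X=3, U=2) weight 1/640
  (Z=0, Y=0, W=3, X=3, U=1) weight 3/640
  (Z=0, Y=1, W=0, X=2, U=0) weight 1/240
  (Z=0, Y=1, W=0, X=2, U=2) weight 1/960
  … 16 more
Group by W:
  weight(W=0) = 5/128
  weight(W=1) = 3/128
  weight(W=2) = 5/128
  weight(W=3) = 3/128
Total weight = 5/128 + 3/128 + 5/128 + 3/128 = 1/8
P(W=0 | obs) = 5/128 / 1/8 = 5/16
P(W=1 | obs) = 3/128 / 1/8 = 3/16
P(W=2 | obs) = 5/128 / 1/8 = 5/16
P(W=3 | obs) = 3/128 / 1/8 = 3/16

P(W = 0 | obs) = 5/16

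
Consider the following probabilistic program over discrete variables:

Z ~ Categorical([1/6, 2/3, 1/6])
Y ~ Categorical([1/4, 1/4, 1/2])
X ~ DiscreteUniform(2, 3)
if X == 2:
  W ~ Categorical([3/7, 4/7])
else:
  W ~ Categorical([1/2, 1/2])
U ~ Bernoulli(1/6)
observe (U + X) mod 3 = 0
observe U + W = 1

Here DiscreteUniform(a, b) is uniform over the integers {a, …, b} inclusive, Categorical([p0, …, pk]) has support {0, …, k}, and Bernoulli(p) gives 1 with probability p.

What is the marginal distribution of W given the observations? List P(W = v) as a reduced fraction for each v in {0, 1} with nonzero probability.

Enumerate traces; 18 have nonzero weight after conditioning:
  (Z=0, Y=0, X=2, W=0, U=1) weight 1/672
  (Z=0, Y=0, X=3, W=1, U=0) weight 5/576
  (Z=0, Y=1, X=2, W=0, U=1) weight 1/672
  (Z=0, Y=1, X=3, W=1, U=0) weight 5/576
  (Z=0, Y=2, X=2, W=0, U=1) weight 1/336
  (Z=0, Y=2, X=3, W=1, U=0) weight 5/288
  (Z=1, Y=0, X=2, W=0, U=1) weight 1/168
  (Z=1, Y=0, X=3, W=1, U=0) weight 5/144
  … 10 more
Group by W:
  weight(W=0) = 1/28
  weight(W=1) = 5/24
Total weight = 1/28 + 5/24 = 41/168
P(W=0 | obs) = 1/28 / 41/168 = 6/41
P(W=1 | obs) = 5/24 / 41/168 = 35/41

P(W=0) = 6/41, P(W=1) = 35/41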